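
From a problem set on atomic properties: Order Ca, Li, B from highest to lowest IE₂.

IE_2 is the cost of taking one more electron from the +1 cation: Ca⁺ still has 1 valence electron; Li⁺ is the bare [He] core; B⁺ still has 2 valence electrons.
Pulling an electron out of a noble-gas core costs far more than removing a remaining valence electron, so Li sits at the high end of IE_2.
Valence configurations: Ca⁺ [Ar]4s¹, B⁺ [He]2s².
Tabulated IE_2 (kJ/mol): Ca 1145, Li 7298, B 2427.
Hence IE_2: Ca < B < Li.

Li > B > Ca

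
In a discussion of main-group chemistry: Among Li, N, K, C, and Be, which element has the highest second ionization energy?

Li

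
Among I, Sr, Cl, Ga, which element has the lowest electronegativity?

EN rises left→right (higher Z_eff, smaller atoms) and falls top→bottom (larger, more shielded atoms).
These span different periods and groups, so the two trends combine.
Ga > Sr: both effects reinforce here, so Ga is clearly the higher of the two.
I > Ga: period and group pull opposite ways; the across-period shift dominates (2.66 vs 1.81).
Cl > I: Cl sits above I in group 17, so the down-group effect alone puts Cl higher.
For reference (Pauling): Cl 3.16, Ga 1.81, Sr 0.95, I 2.66.
The lowest electronegativity among these belongs to Sr.

Sr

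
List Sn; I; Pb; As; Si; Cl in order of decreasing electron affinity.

Cl, I, Si, Sn, As, Pb

Atoms with high Z_eff and room in the valence shell (especially the halogens) have the most exothermic electron affinities.
Here both period and group differ, so the two effects have to be weighed against each other.
As > Pb: relative to Pb, both the across-period and down-group shifts push As's electron affinity up.
Sn > As: this pair runs against the simple trend — see the exception note.
Si > Sn: they share group 14; the group trend gives Si the larger value.
I > Si: the two effects oppose for this pair; the across-period effect wins (295 vs 134 kJ/mol).
Cl > I: they share group 17; the group trend gives Cl the larger value.
Note the exception: Sn has a higher electron affinity than As, contrary to the simple trend — adding an electron to As's half-filled np³ subshell costs electron-pairing energy.
Approximate values (kJ/mol): Si 134, Cl 349, As 78, Sn 107, I 295, Pb 35.
So from highest to lowest: Cl > I > Si > Sn > As > Pb.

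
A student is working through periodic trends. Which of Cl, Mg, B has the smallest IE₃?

B

Consider each +2 ion: Cl²⁺ still has 5 valence electrons; Mg²⁺ is the bare [Ne] core; B²⁺ still has 1 valence electron.
Core electrons are held far more tightly than valence electrons, so Mg tops the IE_3 order.
Valence configurations: Cl²⁺ [Ne]3s²3p³, B²⁺ [He]2s¹.
Approximate IE_3 values (kJ/mol): Cl 3822, Mg 7733, B 3660.
Putting it together, IE_3: B < Cl < Mg.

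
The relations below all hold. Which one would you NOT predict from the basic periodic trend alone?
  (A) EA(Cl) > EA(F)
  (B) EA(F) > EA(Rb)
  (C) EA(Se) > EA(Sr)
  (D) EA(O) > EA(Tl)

(A)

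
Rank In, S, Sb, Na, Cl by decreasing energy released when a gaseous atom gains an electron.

Na is in period 3, group 1; S is in period 3, group 16; Cl is in period 3, group 17; In is in period 5, group 13; Sb is in period 5, group 15.
EA tends to increase across a period and decrease down a group, though the pattern is less regular than for IE or radius.
Here both period and group differ, so the two effects have to be weighed against each other.
Na > In: the two effects oppose for this pair; the down-group effect wins (53 vs 29 kJ/mol).
Sb > Na: period and group pull opposite ways; the across-period shift dominates (103 vs 53 kJ/mol).
S > Sb: relative to Sb, both the across-period and down-group shifts push S's electron affinity up.
Cl > S: both are in period 3; the period trend gives Cl the larger value.
Tabulated electron affinity (kJ/mol): Na 53, S 200, Cl 349, In 29, Sb 103.
So from highest to lowest: Cl > S > Sb > Na > In.

Cl > S > Sb > Na > In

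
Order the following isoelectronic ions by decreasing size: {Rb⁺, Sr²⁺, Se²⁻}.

All of these have 36 electrons, so size is governed by nuclear charge alone: the more protons, the stronger the pull on the same electron cloud, and the smaller the ion.
Nuclear charges: Sr²⁺ (Z=38), Rb⁺ (Z=37), Se²⁻ (Z=34).
Largest to smallest: Se²⁻ > Rb⁺ > Sr²⁺.

Se²⁻, Rb⁺, Sr²⁺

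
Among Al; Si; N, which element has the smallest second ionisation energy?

Si

Consider each +1 ion: Al⁺ still has 2 valence electrons; Si⁺ still has 3 valence electrons; N⁺ still has 4 valence electrons.
All are still removing valence electrons, so compare the +1 ions as you would atoms: IE_2 generally rises across a period (higher Z_eff) and falls down a group (larger shell), subject to the usual subshell exceptions.
Valence configurations: Al⁺ [Ne]3s², Si⁺ [Ne]3s²3p¹, N⁺ [He]2s²2p².
Si⁺ loses a lone 3p electron whereas Al⁺ must break into a filled 3s² pair, so IE_2(Al) > IE_2(Si) even though Si has the higher nuclear charge.
Approximate IE_2 values (kJ/mol): Al 1817, Si 1577, N 2856.
Putting it together, IE_2: Si < Al < N.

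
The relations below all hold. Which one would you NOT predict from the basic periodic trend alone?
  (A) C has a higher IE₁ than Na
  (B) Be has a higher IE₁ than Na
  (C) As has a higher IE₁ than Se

The general trend: IE₁ increases across a period and decreases down a group.
(A) C (period 2, group 14) vs Na (period 3, group 1): the stated order agrees with the simple trend.
(B) Be (period 2, group 2) vs Na (period 3, group 1): the stated order agrees with the simple trend.
(C) As (period 4, group 15) vs Se (period 4, group 16): the stated order contradicts the simple trend.
The exception is (C): Se (4p⁴) ionizes more easily than half-filled As (4p³).

(C)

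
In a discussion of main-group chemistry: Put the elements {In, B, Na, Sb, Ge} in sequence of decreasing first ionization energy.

B is in period 2, group 13; Na is in period 3, group 1; Ge is in period 4, group 14; In is in period 5, group 13; Sb is in period 5, group 15.
First ionization energy rises across a period (greater Z_eff holds electrons more tightly) and falls down a group (valence electrons are farther from the nucleus).
Neither a single period nor a single group — weigh both effects.
In > Na: period and group pull opposite ways; the across-period shift dominates (558 vs 496 kJ/mol).
Ge > In: both effects reinforce here, so Ge is clearly the higher of the two.
B > Ge: the two effects oppose for this pair; the down-group effect wins (801 vs 762 kJ/mol).
Sb > B: the two effects oppose for this pair; the across-period effect wins (831 vs 801 kJ/mol).
For reference (kJ/mol): B 801, Na 496, Ge 762, In 558, Sb 831.
So from highest to lowest: Sb > B > Ge > In > Na.

Sb > B > Ge > In > Na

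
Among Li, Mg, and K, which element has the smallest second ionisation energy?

Mg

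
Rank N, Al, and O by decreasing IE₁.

N > O > Al

N is in period 2, group 15; O is in period 2, group 16; Al is in period 3, group 13.
Removing the outermost electron gets harder across a period and easier down a group.
Here both period and group differ, so the two effects have to be weighed against each other.
O > Al: relative to Al, both the across-period and down-group shifts push O's first ionization energy up.
N > O: this pair runs against the simple trend — see the exception note.
Note the exception: N has a higher first ionization energy than O, contrary to the simple trend — pairing an electron in O's 2p⁴ costs repulsion energy, so O ionizes more easily than half-filled N (2p³).
Approximate values (kJ/mol): N 1402, O 1314, Al 578.
So from highest to lowest: N > O > Al.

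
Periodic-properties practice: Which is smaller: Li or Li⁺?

Forming Li⁺ removes 1 electron from Li. Fewer electrons for the same nuclear charge means less shielding and a higher Z_eff on the remaining electrons, and for main-group metals the entire outer shell is lost.
A cation is smaller than its parent atom: Li⁺ < Li.

Li⁺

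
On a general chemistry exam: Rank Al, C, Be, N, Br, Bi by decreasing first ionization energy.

N > Br > C > Be > Bi > Al

First ionization energy rises across a period (greater Z_eff holds electrons more tightly) and falls down a group (valence electrons are farther from the nucleus).
Neither a single period nor a single group — weigh both effects.
Bi > Al: the two effects oppose for this pair; the across-period effect wins (703 vs 578 kJ/mol).
Be > Bi: the two effects oppose for this pair; the down-group effect wins (900 vs 703 kJ/mol).
C > Be: both are in period 2; the period trend gives C the larger value.
Br > C: the two effects oppose for this pair; the across-period effect wins (1140 vs 1086 kJ/mol).
N > Br: period and group pull opposite ways; the down-group shift dominates (1402 vs 1140 kJ/mol).
Approximate values (kJ/mol): Be 900, C 1086, N 1402, Al 578, Br 1140, Bi 703.
So from highest to lowest: N > Br > C > Be > Bi > Al.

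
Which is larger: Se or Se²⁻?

Se²⁻

Forming Se²⁻ adds 2 electrons to Se. More electron–electron repulsion in the same shell, with unchanged nuclear charge, lets the cloud expand.
An anion is larger than its parent atom: Se²⁻ > Se.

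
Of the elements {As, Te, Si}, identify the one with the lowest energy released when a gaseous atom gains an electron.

As

Si is in period 3, group 14; As is in period 4, group 15; Te is in period 5, group 16.
Adding an electron releases more energy for atoms nearer the top right (short of the noble gases).
A diagonal step moves right (one effect) and down (the opposite effect) at once.
Si > As: period and group pull opposite ways; the down-group shift dominates (134 vs 78 kJ/mol).
Te > Si: the two effects oppose for this pair; the across-period effect wins (190 vs 134 kJ/mol).
For reference (kJ/mol): Si 134, As 78, Te 190.
The lowest energy released when a gaseous atom gains an electron among these belongs to As.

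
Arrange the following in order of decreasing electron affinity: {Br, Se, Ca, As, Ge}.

Adding an electron releases more energy for atoms nearer the top right (short of the noble gases).
All lie in period 4; the across-period trend (electron affinity increases left to right) applies, with the exception below.
Note the exception: Ge has a higher electron affinity than As, contrary to the simple trend — adding an electron to As's half-filled 4p³ is unfavourable, so Ge (4p²) has the more exothermic EA.
For reference (kJ/mol): Ca 2, Ge 119, As 78, Se 195, Br 325.
So from highest to lowest: Br > Se > Ge > As > Ca.

Br > Se > Ge > As > Ca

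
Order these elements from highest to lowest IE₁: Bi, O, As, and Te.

O > As > Te > Bi

O is in period 2, group 16; As is in period 4, group 15; Te is in period 5, group 16; Bi is in period 6, group 15.
Across a period the outer electron is held more tightly (higher IE₁); down a group it sits in a higher shell, more shielded, and comes off more easily.
These span different periods and groups, so the two trends combine.
Te > Bi: both effects reinforce here, so Te is clearly the higher of the two.
As > Te: period and group pull opposite ways; the down-group shift dominates (947 vs 869 kJ/mol).
O > As: both effects reinforce here, so O is clearly the higher of the two.
Approximate values (kJ/mol): O 1314, As 947, Te 869, Bi 703.
So from highest to lowest: O > As > Te > Bi.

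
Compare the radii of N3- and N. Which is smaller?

N

Forming N3- adds 3 electrons to N. More electron–electron repulsion in the same shell, with unchanged nuclear charge, lets the cloud expand.
An anion is larger than its parent atom: N3- > N.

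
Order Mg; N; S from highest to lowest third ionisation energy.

Mg, N, S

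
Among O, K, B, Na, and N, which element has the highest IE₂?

Consider each +1 ion: O⁺ still has 5 valence electrons; K⁺ is the bare [Ar] core; B⁺ still has 2 valence electrons; Na⁺ is the bare [Ne] core; N⁺ still has 4 valence electrons.
Usually core removal costs more than valence removal, but here the competition is close: a tightly held n=2 valence electron can cost more to remove than an n=3 core electron, so the actual values have to decide it.
Valence configurations: O⁺ [He]2s²2p³, B⁺ [He]2s², N⁺ [He]2s²2p².
Tabulated IE_2 (kJ/mol): O 3388, K 3052, B 2427, Na 4562, N 2856.
Hence IE_2: B < N < K < O < Na.

Na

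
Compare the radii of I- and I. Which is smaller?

I

Forming I- adds 1 electron to I. More electron–electron repulsion in the same shell, with unchanged nuclear charge, lets the cloud expand.
An anion is larger than its parent atom: I- > I.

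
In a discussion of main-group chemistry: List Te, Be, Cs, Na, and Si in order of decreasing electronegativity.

Te > Si > Be > Na > Cs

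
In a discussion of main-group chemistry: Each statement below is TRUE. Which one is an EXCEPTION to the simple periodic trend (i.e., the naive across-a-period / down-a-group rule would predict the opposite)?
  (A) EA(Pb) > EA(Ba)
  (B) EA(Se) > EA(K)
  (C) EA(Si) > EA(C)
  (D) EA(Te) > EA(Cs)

(C)

The general trend: electron affinity increases across a period and decreases down a group.
(A) Pb (period 6, group 14) vs Ba (period 6, group 2): the stated order agrees with the simple trend.
(B) Se (period 4, group 16) vs K (period 4, group 1): the stated order agrees with the simple trend.
(C) Si (period 3, group 14) vs C (period 2, group 14): the stated order contradicts the simple trend.
(D) Te (period 5, group 16) vs Cs (period 6, group 1): the stated order agrees with the simple trend.
The exception is (C): Si's larger, more diffuse 3p orbitals accept an added electron slightly more readily than C's compact 2p.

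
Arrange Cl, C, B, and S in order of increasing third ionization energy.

S, B, Cl, C

After 2 electrons have been removed, what remains? Cl²⁺ still has 5 valence electrons; C²⁺ still has 2 valence electrons; B²⁺ still has 1 valence electron; S²⁺ still has 4 valence electrons.
All are still removing valence electrons, so compare the +2 ions as you would atoms: IE_3 generally rises across a period (higher Z_eff) and falls down a group (larger shell), subject to the usual subshell exceptions.
Valence configurations: Cl²⁺ [Ne]3s²3p³, C²⁺ [He]2s², B²⁺ [He]2s¹, S²⁺ [Ne]3s²3p².
Approximate IE_3 values (kJ/mol): Cl 3822, C 4620, B 3660, S 3357.
So the third ionization energies run S < B < Cl < C.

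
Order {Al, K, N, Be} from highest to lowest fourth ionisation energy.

Be > Al > N > K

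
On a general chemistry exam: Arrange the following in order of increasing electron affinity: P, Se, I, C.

P, C, Se, I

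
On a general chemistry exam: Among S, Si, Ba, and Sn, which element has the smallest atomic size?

S

Si is in period 3, group 14; S is in period 3, group 16; Sn is in period 5, group 14; Ba is in period 6, group 2.
Moving right in a period, electrons are added to the same shell under a stronger nuclear pull, so atoms get smaller; moving down, a new shell is opened and atoms get larger.
Neither a single period nor a single group — weigh both effects.
Si > S: both are in period 3; the period trend gives Si the larger value.
Sn > Si: they share group 14; the group trend gives Sn the larger value.
Ba > Sn: both effects reinforce here, so Ba is clearly the larger of the two.
Tabulated atomic radius (pm): Si 116, S 103, Sn 140, Ba 196.
The smallest atomic size among these belongs to S.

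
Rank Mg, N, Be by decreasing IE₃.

Consider each +2 ion: Mg²⁺ is the bare [Ne] core; N²⁺ still has 3 valence electrons; Be²⁺ is the bare [He] core.
Breaking into a closed-shell core is much more expensive than removing a leftover valence electron — Mg and Be have the largest IE_3 here.
Tabulated IE_3 (kJ/mol): Mg 7733, N 4578, Be 14849.
So the third ionization energies run N < Mg < Be.

Be > Mg > N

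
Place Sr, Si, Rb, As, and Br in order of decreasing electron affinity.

EA tends to increase across a period and decrease down a group, though the pattern is less regular than for IE or radius.
Neither a single period nor a single group — weigh both effects.
Rb > Sr: this pair runs against the simple trend — see the exception note.
As > Rb: relative to Rb, both the across-period and down-group shifts push As's electron affinity up.
Si > As: the two effects oppose for this pair; the down-group effect wins (134 vs 78 kJ/mol).
Br > Si: period and group pull opposite ways; the across-period shift dominates (325 vs 134 kJ/mol).
Note the exception: Rb has a higher electron affinity than Sr, contrary to the simple trend — adding an electron to Sr (ns²) has to open a new, higher-energy np subshell, which is unfavourable.
For reference (kJ/mol): Si 134, As 78, Br 325, Rb 47, Sr 5.
So from highest to lowest: Br > Si > As > Rb > Sr.

Br > Si > As > Rb > Sr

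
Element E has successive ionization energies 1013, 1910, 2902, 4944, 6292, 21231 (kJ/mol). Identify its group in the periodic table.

Group 15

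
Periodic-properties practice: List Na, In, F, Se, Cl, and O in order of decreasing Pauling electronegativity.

O is in period 2, group 16; F is in period 2, group 17; Na is in period 3, group 1; Cl is in period 3, group 17; Se is in period 4, group 16; In is in period 5, group 13.
Smaller atoms with higher effective nuclear charge are more electronegative.
These span different periods and groups, so the two trends combine.
In > Na: the two effects oppose for this pair; the across-period effect wins (1.78 vs 0.93).
Se > In: both effects reinforce here, so Se is clearly the higher of the two.
Cl > Se: relative to Se, both the across-period and down-group shifts push Cl's electronegativity up.
O > Cl: period and group pull opposite ways; the down-group shift dominates (3.44 vs 3.16).
F > O: both are in period 2; the period trend gives F the larger value.
Tabulated electronegativity (Pauling): O 3.44, F 3.98, Na 0.93, Cl 3.16, Se 2.55, In 1.78.
So from highest to lowest: F > O > Cl > Se > In > Na.

F > O > Cl > Se > In > Na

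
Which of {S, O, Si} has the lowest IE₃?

After 2 electrons have been removed, what remains? S²⁺ still has 4 valence electrons; O²⁺ still has 4 valence electrons; Si²⁺ still has 2 valence electrons.
All are still removing valence electrons, so compare the +2 ions as you would atoms: IE_3 generally rises across a period (higher Z_eff) and falls down a group (larger shell), subject to the usual subshell exceptions.
Valence configurations: S²⁺ [Ne]3s²3p², O²⁺ [He]2s²2p², Si²⁺ [Ne]3s².
The numbers (kJ/mol): S 3357, O 5300, Si 3232.
So the third ionization energies run Si < S < O.

Si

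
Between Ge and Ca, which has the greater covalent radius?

Ca

Across a period the added protons contract the valence shell; down a group each new principal shell makes the atom larger.
All lie in period 4, so atomic radius increases right to left.
So Ca has the greater covalent radius (Ca > Ge).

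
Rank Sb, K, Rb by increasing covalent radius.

Sb < K < Rb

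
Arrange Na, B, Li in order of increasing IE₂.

Consider each +1 ion: Na⁺ is the bare [Ne] core; B⁺ still has 2 valence electrons; Li⁺ is the bare [He] core.
Core electrons are held far more tightly than valence electrons, so Na and Li top the IE_2 order.
Tabulated IE_2 (kJ/mol): Na 4562, B 2427, Li 7298.
So the second ionization energies run B < Na < Li.

B < Na < Li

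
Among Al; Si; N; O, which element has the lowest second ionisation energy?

Si

The second ionization energy removes an electron from the +1 ion. For each element: Al⁺ still has 2 valence electrons; Si⁺ still has 3 valence electrons; N⁺ still has 4 valence electrons; O⁺ still has 5 valence electrons.
All are still removing valence electrons, so compare the +1 ions as you would atoms: IE_2 generally rises across a period (higher Z_eff) and falls down a group (larger shell), subject to the usual subshell exceptions.
Valence configurations: Al⁺ [Ne]3s², Si⁺ [Ne]3s²3p¹, N⁺ [He]2s²2p², O⁺ [He]2s²2p³.
Si⁺ loses a lone 3p electron whereas Al⁺ must break into a filled 3s² pair, so IE_2(Al) > IE_2(Si) even though Si has the higher nuclear charge.
Tabulated IE_2 (kJ/mol): Al 1817, Si 1577, N 2856, O 3388.
So the second ionization energies run Si < Al < N < O.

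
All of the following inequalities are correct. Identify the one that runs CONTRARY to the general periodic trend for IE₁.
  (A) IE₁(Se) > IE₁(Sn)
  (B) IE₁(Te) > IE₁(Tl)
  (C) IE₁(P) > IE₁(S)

(C)

The general trend: IE₁ increases across a period and decreases down a group.
(A) Se (period 4, group 16) vs Sn (period 5, group 14): the stated order agrees with the simple trend.
(B) Te (period 5, group 16) vs Tl (period 6, group 13): the stated order agrees with the simple trend.
(C) P (period 3, group 15) vs S (period 3, group 16): the stated order contradicts the simple trend.
The exception is (C): S (3p⁴) ionizes more easily than half-filled P (3p³) because the paired 3p electron in S is pushed out by e⁻–e⁻ repulsion.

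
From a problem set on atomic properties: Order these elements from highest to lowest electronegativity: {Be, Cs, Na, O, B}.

O, B, Be, Na, Cs

Be is in period 2, group 2; B is in period 2, group 13; O is in period 2, group 16; Na is in period 3, group 1; Cs is in period 6, group 1.
Electronegativity increases across a period and decreases down a group, tracking effective nuclear charge and atomic size.
These span different periods and groups, so the two trends combine.
Na > Cs: Na sits above Cs in group 1, so the down-group effect alone puts Na higher.
Be > Na: both effects reinforce here, so Be is clearly the higher of the two.
B > Be: B lies to the right of Be in period 2, so the across-period effect alone puts B higher.
O > B: both are in period 2; the period trend gives O the larger value.
Approximate values (Pauling): Be 1.57, B 2.04, O 3.44, Na 0.93, Cs 0.79.
So from highest to lowest: O > B > Be > Na > Cs.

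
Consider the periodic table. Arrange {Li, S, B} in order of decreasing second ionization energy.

Li > B > S

Consider each +1 ion: Li⁺ is the bare [He] core; S⁺ still has 5 valence electrons; B⁺ still has 2 valence electrons.
Core electrons are held far more tightly than valence electrons, so Li tops the IE_2 order.
Valence configurations: S⁺ [Ne]3s²3p³, B⁺ [He]2s².
The numbers (kJ/mol): Li 7298, S 2252, B 2427.
Hence IE_2: S < B < Li.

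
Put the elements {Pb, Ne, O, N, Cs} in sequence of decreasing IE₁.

N is in period 2, group 15; O is in period 2, group 16; Ne is in period 2, group 18; Cs is in period 6, group 1; Pb is in period 6, group 14.
Removing the outermost electron gets harder across a period and easier down a group.
These span different periods and groups, so the two trends combine.
Pb > Cs: Pb lies to the right of Cs in period 6, so the across-period effect alone puts Pb higher.
O > Pb: both effects reinforce here, so O is clearly the higher of the two.
N > O: this pair runs against the simple trend — see the exception note.
Ne > N: both are in period 2; the period trend gives Ne the larger value.
Note the exception: N has a higher first ionization energy than O, contrary to the simple trend — pairing an electron in O's 2p⁴ costs repulsion energy, so O ionizes more easily than half-filled N (2p³).
Tabulated first ionization energy (kJ/mol): N 1402, O 1314, Ne 2081, Cs 376, Pb 716.
So from highest to lowest: Ne > N > O > Pb > Cs.

Ne, N, O, Pb, Cs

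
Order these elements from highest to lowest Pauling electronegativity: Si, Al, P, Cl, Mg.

Cl, P, Si, Al, Mg

Electronegativity increases across a period and decreases down a group, tracking effective nuclear charge and atomic size.
All lie in period 3, so electronegativity increases left to right.
So from highest to lowest: Cl > P > Si > Al > Mg.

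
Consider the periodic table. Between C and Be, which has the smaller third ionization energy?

After 2 electrons have been removed, what remains? C²⁺ still has 2 valence electrons; Be²⁺ is the bare [He] core.
Pulling an electron out of a noble-gas core costs far more than removing a remaining valence electron, so Be sits at the high end of IE_3.
Tabulated IE_3 (kJ/mol): C 4620, Be 14849.
Hence IE_3: C < Be.

C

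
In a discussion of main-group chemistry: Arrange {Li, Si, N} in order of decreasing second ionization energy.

Li > N > Si

After 1 electron has been removed, what remains? Li⁺ is the bare [He] core; Si⁺ still has 3 valence electrons; N⁺ still has 4 valence electrons.
Pulling an electron out of a noble-gas core costs far more than removing a remaining valence electron, so Li sits at the high end of IE_2.
Valence configurations: Si⁺ [Ne]3s²3p¹, N⁺ [He]2s²2p².
The numbers (kJ/mol): Li 7298, Si 1577, N 2856.
Putting it together, IE_2: Si < N < Li.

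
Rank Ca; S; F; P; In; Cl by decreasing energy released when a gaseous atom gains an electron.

Cl > F > S > P > In > Ca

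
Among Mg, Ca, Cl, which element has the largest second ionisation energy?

Consider each +1 ion: Mg⁺ still has 1 valence electron; Ca⁺ still has 1 valence electron; Cl⁺ still has 6 valence electrons.
All are still removing valence electrons, so compare the +1 ions as you would atoms: IE_2 generally rises across a period (higher Z_eff) and falls down a group (larger shell), subject to the usual subshell exceptions.
Valence configurations: Mg⁺ [Ne]3s¹, Ca⁺ [Ar]4s¹, Cl⁺ [Ne]3s²3p⁴.
The numbers (kJ/mol): Mg 1451, Ca 1145, Cl 2298.
Putting it together, IE_2: Ca < Mg < Cl.

Cl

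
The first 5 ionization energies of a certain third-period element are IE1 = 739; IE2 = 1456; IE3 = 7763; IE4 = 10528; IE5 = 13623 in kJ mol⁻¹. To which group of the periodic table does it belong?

Group 2

Look for the largest jump between consecutive ionization energies: IE3/IE2 ≈ 5.3, far larger than any earlier ratio.
That jump marks the point where a core electron is being removed. So the atom has 2 valence electrons.
A main-group element with 2 valence electrons is in group 2.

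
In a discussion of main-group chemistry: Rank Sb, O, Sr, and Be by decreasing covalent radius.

Be is in period 2, group 2; O is in period 2, group 16; Sr is in period 5, group 2; Sb is in period 5, group 15.
Moving right in a period, electrons are added to the same shell under a stronger nuclear pull, so atoms get smaller; moving down, a new shell is opened and atoms get larger.
Here both period and group differ, so the two effects have to be weighed against each other.
Be > O: both are in period 2; the period trend gives Be the larger value.
Sb > Be: the two effects oppose for this pair; the down-group effect wins (140 vs 102 pm).
Sr > Sb: Sr lies to the left of Sb in period 5, so the across-period effect alone puts Sr larger.
For reference (pm): Be 102, O 63, Sr 185, Sb 140.
So from largest to smallest: Sr > Sb > Be > O.

Sr > Sb > Be > O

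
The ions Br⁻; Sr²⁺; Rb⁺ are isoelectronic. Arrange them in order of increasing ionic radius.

All of these have 36 electrons, so size is governed by nuclear charge alone: the more protons, the stronger the pull on the same electron cloud, and the smaller the ion.
Nuclear charges: Sr²⁺ (Z=38), Rb⁺ (Z=37), Br⁻ (Z=35).
Smallest to largest: Sr²⁺ < Rb⁺ < Br⁻.

Sr²⁺ < Rb⁺ < Br⁻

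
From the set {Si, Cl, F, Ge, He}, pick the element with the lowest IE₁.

He is in period 1, group 18; F is in period 2, group 17; Si is in period 3, group 14; Cl is in period 3, group 17; Ge is in period 4, group 14.
Across a period the outer electron is held more tightly (higher IE₁); down a group it sits in a higher shell, more shielded, and comes off more easily.
Here both period and group differ, so the two effects have to be weighed against each other.
Si > Ge: Si sits above Ge in group 14, so the down-group effect alone puts Si higher.
Cl > Si: both are in period 3; the period trend gives Cl the larger value.
F > Cl: they share group 17; the group trend gives F the larger value.
He > F: relative to F, both the across-period and down-group shifts push He's first ionization energy up.
For reference (kJ/mol): He 2372, F 1681, Si 786, Cl 1251, Ge 762.
The lowest IE₁ among these belongs to Ge.

Ge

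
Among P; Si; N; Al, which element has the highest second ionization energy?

After 1 electron has been removed, what remains? P⁺ still has 4 valence electrons; Si⁺ still has 3 valence electrons; N⁺ still has 4 valence electrons; Al⁺ still has 2 valence electrons.
All are still removing valence electrons, so compare the +1 ions as you would atoms: IE_2 generally rises across a period (higher Z_eff) and falls down a group (larger shell), subject to the usual subshell exceptions.
Valence configurations: P⁺ [Ne]3s²3p², Si⁺ [Ne]3s²3p¹, N⁺ [He]2s²2p², Al⁺ [Ne]3s².
Si⁺ loses a lone 3p electron whereas Al⁺ must break into a filled 3s² pair, so IE_2(Al) > IE_2(Si) even though Si has the higher nuclear charge.
The numbers (kJ/mol): P 1907, Si 1577, N 2856, Al 1817.
Putting it together, IE_2: Si < Al < P < N.

N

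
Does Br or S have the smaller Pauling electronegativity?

S is in period 3, group 16; Br is in period 4, group 17.
EN rises left→right (higher Z_eff, smaller atoms) and falls top→bottom (larger, more shielded atoms).
A diagonal step moves right (one effect) and down (the opposite effect) at once.
Br > S: period and group pull opposite ways; the across-period shift dominates (2.96 vs 2.58).
Tabulated electronegativity (Pauling): S 2.58, Br 2.96.
So S has the smaller Pauling electronegativity (S < Br).

S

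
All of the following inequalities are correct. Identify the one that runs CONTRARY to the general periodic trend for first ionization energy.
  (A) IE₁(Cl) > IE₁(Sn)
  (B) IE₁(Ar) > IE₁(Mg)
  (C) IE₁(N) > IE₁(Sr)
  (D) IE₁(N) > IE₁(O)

The general trend: first ionization energy increases across a period and decreases down a group.
(A) Cl (period 3, group 17) vs Sn (period 5, group 14): the stated order agrees with the simple trend.
(B) Ar (period 3, group 18) vs Mg (period 3, group 2): the stated order agrees with the simple trend.
(C) N (period 2, group 15) vs Sr (period 5, group 2): the stated order agrees with the simple trend.
(D) N (period 2, group 15) vs O (period 2, group 16): the stated order contradicts the simple trend.
The exception is (D): pairing an electron in O's 2p⁴ costs repulsion energy, so O ionizes more easily than half-filled N (2p³).

(D)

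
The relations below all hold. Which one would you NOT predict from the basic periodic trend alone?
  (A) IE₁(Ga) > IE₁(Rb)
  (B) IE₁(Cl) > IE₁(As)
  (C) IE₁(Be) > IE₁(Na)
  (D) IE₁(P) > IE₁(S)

(D)

The general trend: IE₁ increases across a period and decreases down a group.
(A) Ga (period 4, group 13) vs Rb (period 5, group 1): the stated order agrees with the simple trend.
(B) Cl (period 3, group 17) vs As (period 4, group 15): the stated order agrees with the simple trend.
(C) Be (period 2, group 2) vs Na (period 3, group 1): the stated order agrees with the simple trend.
(D) P (period 3, group 15) vs S (period 3, group 16): the stated order contradicts the simple trend.
The exception is (D): S (3p⁴) ionizes more easily than half-filled P (3p³) because the paired 3p electron in S is pushed out by e⁻–e⁻ repulsion.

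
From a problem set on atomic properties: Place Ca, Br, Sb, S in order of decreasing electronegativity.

Br > S > Sb > Ca

S is in period 3, group 16; Ca is in period 4, group 2; Br is in period 4, group 17; Sb is in period 5, group 15.
Atoms toward the upper right of the periodic table pull bonding electrons most strongly.
Neither a single period nor a single group — weigh both effects.
Sb > Ca: the two effects oppose for this pair; the across-period effect wins (2.05 vs 1.00).
S > Sb: relative to Sb, both the across-period and down-group shifts push S's electronegativity up.
Br > S: the two effects oppose for this pair; the across-period effect wins (2.96 vs 2.58).
For reference (Pauling): S 2.58, Ca 1.00, Br 2.96, Sb 2.05.
So from highest to lowest: Br > S > Sb > Ca.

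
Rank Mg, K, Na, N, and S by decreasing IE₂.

Na > K > N > S > Mg

IE_2 is the cost of taking one more electron from the +1 cation: Mg⁺ still has 1 valence electron; K⁺ is the bare [Ar] core; Na⁺ is the bare [Ne] core; N⁺ still has 4 valence electrons; S⁺ still has 5 valence electrons.
Pulling an electron out of a noble-gas core costs far more than removing a remaining valence electron, so K and Na sit at the high end of IE_2.
Valence configurations: Mg⁺ [Ne]3s¹, N⁺ [He]2s²2p², S⁺ [Ne]3s²3p³.
Tabulated IE_2 (kJ/mol): Mg 1451, K 3052, Na 4562, N 2856, S 2252.
Overall IE_2 order: Mg < S < N < K < Na.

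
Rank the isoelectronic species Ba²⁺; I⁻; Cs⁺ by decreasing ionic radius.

I⁻, Cs⁺, Ba²⁺

All of these have 54 electrons, so size is governed by nuclear charge alone: the more protons, the stronger the pull on the same electron cloud, and the smaller the ion.
Nuclear charges: Ba²⁺ (Z=56), Cs⁺ (Z=55), I⁻ (Z=53).
Largest to smallest: I⁻ > Cs⁺ > Ba²⁺.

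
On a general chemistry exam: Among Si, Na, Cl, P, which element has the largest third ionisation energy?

Na

After 2 electrons have been removed, what remains? Si²⁺ still has 2 valence electrons; Na²⁺ is already 1 electron into the core; Cl²⁺ still has 5 valence electrons; P²⁺ still has 3 valence electrons.
Breaking into a closed-shell core is much more expensive than removing a leftover valence electron — Na has the largest IE_3 here.
Valence configurations: Si²⁺ [Ne]3s², Cl²⁺ [Ne]3s²3p³, P²⁺ [Ne]3s²3p¹.
P²⁺ loses a lone 3p electron whereas Si²⁺ must break into a filled 3s² pair, so IE_3(Si) > IE_3(P) even though P has the higher nuclear charge.
Approximate IE_3 values (kJ/mol): Si 3232, Na 6910, Cl 3822, P 2914.
Hence IE_3: P < Si < Cl < Na.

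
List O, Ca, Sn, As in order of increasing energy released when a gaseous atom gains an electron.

O is in period 2, group 16; Ca is in period 4, group 2; As is in period 4, group 15; Sn is in period 5, group 14.
EA tends to increase across a period and decrease down a group, though the pattern is less regular than for IE or radius.
Here both period and group differ, so the two effects have to be weighed against each other.
As > Ca: As lies to the right of Ca in period 4, so the across-period effect alone puts As higher.
Sn > As: this pair runs against the simple trend — see the exception note.
O > Sn: both effects reinforce here, so O is clearly the higher of the two.
Note the exception: Sn has a higher electron affinity than As, contrary to the simple trend — adding an electron to As's half-filled np³ subshell costs electron-pairing energy.
Approximate values (kJ/mol): O 141, Ca 2, As 78, Sn 107.
So from lowest to highest: Ca < As < Sn < O.

Ca < As < Sn < O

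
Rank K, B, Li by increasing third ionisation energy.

Consider each +2 ion: K²⁺ is already 1 electron into the core; B²⁺ still has 1 valence electron; Li²⁺ is already 1 electron into the core.
Core electrons are held far more tightly than valence electrons, so K and Li top the IE_3 order.
The numbers (kJ/mol): K 4420, B 3660, Li 11815.
Putting it together, IE_3: B < K < Li.

B < K < Li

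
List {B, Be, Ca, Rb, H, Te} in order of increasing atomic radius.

H < B < Be < Te < Ca < Rb

H is in period 1, group 1; Be is in period 2, group 2; B is in period 2, group 13; Ca is in period 4, group 2; Rb is in period 5, group 1; Te is in period 5, group 16.
Moving right in a period, electrons are added to the same shell under a stronger nuclear pull, so atoms get smaller; moving down, a new shell is opened and atoms get larger.
Neither a single period nor a single group — weigh both effects.
B > H: the two effects oppose for this pair; the down-group effect wins (85 vs 32 pm).
Be > B: both are in period 2; the period trend gives Be the larger value.
Te > Be: period and group pull opposite ways; the down-group shift dominates (136 vs 102 pm).
Ca > Te: the two effects oppose for this pair; the across-period effect wins (171 vs 136 pm).
Rb > Ca: relative to Ca, both the across-period and down-group shifts push Rb's atomic radius up.
Tabulated atomic radius (pm): H 32, Be 102, B 85, Ca 171, Rb 210, Te 136.
So from smallest to largest: H < B < Be < Te < Ca < Rb.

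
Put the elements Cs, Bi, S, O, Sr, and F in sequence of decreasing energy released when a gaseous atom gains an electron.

F, S, O, Bi, Cs, Sr

O is in period 2, group 16; F is in period 2, group 17; S is in period 3, group 16; Sr is in period 5, group 2; Cs is in period 6, group 1; Bi is in period 6, group 15.
EA tends to increase across a period and decrease down a group, though the pattern is less regular than for IE or radius.
Here both period and group differ, so the two effects have to be weighed against each other.
Cs > Sr: this pair runs against the simple trend — see the exception note.
Bi > Cs: Bi lies to the right of Cs in period 6, so the across-period effect alone puts Bi higher.
O > Bi: both effects reinforce here, so O is clearly the higher of the two.
S > O: this pair runs against the simple trend — see the exception note.
F > S: both effects reinforce here, so F is clearly the higher of the two.
Note the exception: Cs has a higher electron affinity than Sr, contrary to the simple trend — adding an electron to Sr (ns²) has to open a new, higher-energy np subshell, which is unfavourable.
Note the exception: S has a higher electron affinity than O, contrary to the simple trend — the compact 2p subshell of O repels the added electron more than S's larger 3p does.
Tabulated electron affinity (kJ/mol): O 141, F 328, S 200, Sr 5, Cs 46, Bi 91.
So from highest to lowest: F > S > O > Bi > Cs > Sr.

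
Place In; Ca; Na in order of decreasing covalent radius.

Na is in period 3, group 1; Ca is in period 4, group 2; In is in period 5, group 13.
Radius decreases left→right (rising Z_eff, same n) and increases top→bottom (higher n).
These sit on a diagonal, where the across-period and down-group effects partly cancel.
Na > In: period and group pull opposite ways; the across-period shift dominates (155 vs 142 pm).
Ca > Na: period and group pull opposite ways; the down-group shift dominates (171 vs 155 pm).
For reference (pm): Na 155, Ca 171, In 142.
So from largest to smallest: Ca > Na > In.

Ca > Na > In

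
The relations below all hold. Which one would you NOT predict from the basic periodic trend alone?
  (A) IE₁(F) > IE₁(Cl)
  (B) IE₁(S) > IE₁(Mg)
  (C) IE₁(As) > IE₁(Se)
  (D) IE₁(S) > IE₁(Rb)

The general trend: first ionisation energy increases across a period and decreases down a group.
(A) F (period 2, group 17) vs Cl (period 3, group 17): the stated order agrees with the simple trend.
(B) S (period 3, group 16) vs Mg (period 3, group 2): the stated order agrees with the simple trend.
(C) As (period 4, group 15) vs Se (period 4, group 16): the stated order contradicts the simple trend.
(D) S (period 3, group 16) vs Rb (period 5, group 1): the stated order agrees with the simple trend.
The exception is (C): Se (4p⁴) ionizes more easily than half-filled As (4p³).

(C)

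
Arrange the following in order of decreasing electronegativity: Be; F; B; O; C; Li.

F > O > C > B > Be > Li

Atoms toward the upper right of the periodic table pull bonding electrons most strongly.
All lie in period 2, so electronegativity increases left to right.
So from highest to lowest: F > O > C > B > Be > Li.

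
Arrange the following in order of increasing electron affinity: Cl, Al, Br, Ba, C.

C is in period 2, group 14; Al is in period 3, group 13; Cl is in period 3, group 17; Br is in period 4, group 17; Ba is in period 6, group 2.
Electron affinity generally becomes more exothermic across a period toward the halogens and less exothermic down a group.
Here both period and group differ, so the two effects have to be weighed against each other.
Al > Ba: relative to Ba, both the across-period and down-group shifts push Al's electron affinity up.
C > Al: relative to Al, both the across-period and down-group shifts push C's electron affinity up.
Br > C: the two effects oppose for this pair; the across-period effect wins (325 vs 122 kJ/mol).
Cl > Br: Cl sits above Br in group 17, so the down-group effect alone puts Cl higher.
For reference (kJ/mol): C 122, Al 42, Cl 349, Br 325, Ba 14.
So from lowest to highest: Ba < Al < C < Br < Cl.

Ba < Al < C < Br < Cl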